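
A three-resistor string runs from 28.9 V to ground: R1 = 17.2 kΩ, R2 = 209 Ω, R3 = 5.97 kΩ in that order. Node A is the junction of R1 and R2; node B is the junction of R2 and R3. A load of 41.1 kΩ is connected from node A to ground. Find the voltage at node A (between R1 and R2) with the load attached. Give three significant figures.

V ≈ 6.88 V

Below node A the series string R2+R3 = 6179 Ω sits in parallel with the 41100 Ω load: 5371 Ω.
V_A = 28.9 × 5371/(17200 + 5371) = 6.88 V.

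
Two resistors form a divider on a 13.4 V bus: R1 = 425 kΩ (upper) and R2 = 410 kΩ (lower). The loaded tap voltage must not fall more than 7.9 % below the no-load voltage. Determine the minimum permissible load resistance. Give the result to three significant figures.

Output resistance R_th = R1‖R2 = (425 × 410)/835.0 = 208.7 kΩ.
The fractional drop is R_th/(R_th + R_L); requiring this ≤ 0.0790 gives R_L ≥ R_th(1/0.0790 − 1) = 208.7 × 11.66 = 2.43 MΩ.

R_L(min) ≈ 2.43 MΩ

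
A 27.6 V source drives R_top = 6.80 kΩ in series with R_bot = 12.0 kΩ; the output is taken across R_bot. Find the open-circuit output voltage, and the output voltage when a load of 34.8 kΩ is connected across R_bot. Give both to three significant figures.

Unloaded: 17.6 V; loaded: 15.7 V

Open-circuit: V = 27.6 × 12.0/(6.80 + 12.0) = 17.6 V.
With the load, R_bot becomes R_bot‖R_L = 8.923 kΩ, so V = 27.6 × 8.923/15.72 = 15.7 V.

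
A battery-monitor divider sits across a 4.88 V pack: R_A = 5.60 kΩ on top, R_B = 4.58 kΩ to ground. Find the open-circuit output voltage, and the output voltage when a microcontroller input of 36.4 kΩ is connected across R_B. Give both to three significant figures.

Open-circuit: V = 4.88 × 4.58/(5.60 + 4.58) = 2.20 V.
With the load, R_B becomes R_B‖R_L = 4.068 kΩ, so V = 4.88 × 4.068/9.668 = 2.05 V.

Unloaded: 2.20 V; loaded: 2.05 V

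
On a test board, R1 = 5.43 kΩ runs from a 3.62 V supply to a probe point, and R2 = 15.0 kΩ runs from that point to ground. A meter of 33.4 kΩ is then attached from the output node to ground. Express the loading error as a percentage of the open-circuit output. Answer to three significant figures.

10.7 %

Unloaded V = 3.62 × 15.0/20.43 = 2.6579 V.
Loaded: R2‖R_L = 10.35 kΩ, giving V = 3.62 × 10.35/15.78 = 2.3744 V.
Drop = (2.6579 − 2.3744) / 2.6579 = 10.7 %.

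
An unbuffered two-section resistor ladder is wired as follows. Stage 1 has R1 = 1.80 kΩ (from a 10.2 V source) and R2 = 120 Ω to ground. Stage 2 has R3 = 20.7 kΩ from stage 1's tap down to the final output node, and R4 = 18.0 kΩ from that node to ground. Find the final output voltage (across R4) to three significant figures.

Stage 2 presents R3+R4 = 38700 Ω as a load on stage 1's tap.
Stage 1's lower leg becomes R2‖(R3+R4) = 119.6 Ω, so V_mid = 10.2 × 119.6/1920 = 0.6357 V.
Stage 2 is itself unloaded: V_out = V_mid × R4/(R3+R4) = 0.6357 × 18000/38700 = 0.296 V.

V_out ≈ 0.296 V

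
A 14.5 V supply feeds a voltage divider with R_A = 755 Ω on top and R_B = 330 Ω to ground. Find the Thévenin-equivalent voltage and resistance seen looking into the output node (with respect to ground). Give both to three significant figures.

V_th = 4.41 V, R_th = 230 Ω

V_th is the open-circuit tap voltage: 14.5 × 330/(755 + 330) = 4.41 V.
With the supply zeroed, R_A and R_B appear in parallel from the tap: R_th = R_A‖R_B = (755 × 330)/1085 = 230 Ω.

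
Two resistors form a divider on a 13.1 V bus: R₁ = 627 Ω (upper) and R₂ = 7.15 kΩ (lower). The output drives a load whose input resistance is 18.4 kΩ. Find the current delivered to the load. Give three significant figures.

I_L ≈ 0.635 mA

R₂‖R_L = 5149 Ω; V_out = 13.1 × 5149/5776 = 11.68 V.
I_L = V_out / R_L = 11.68 / 18.4 kΩ = 0.635 mA.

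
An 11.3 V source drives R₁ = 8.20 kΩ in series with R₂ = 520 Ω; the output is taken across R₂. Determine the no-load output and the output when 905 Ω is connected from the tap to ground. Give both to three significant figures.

Open-circuit: V = 11.3 × 520/(8200 + 520) = 0.674 V.
With the load, R₂ becomes R₂‖R_L = 330.2 Ω, so V = 11.3 × 330.2/8530 = 0.437 V.

Unloaded: 0.674 V; loaded: 0.437 V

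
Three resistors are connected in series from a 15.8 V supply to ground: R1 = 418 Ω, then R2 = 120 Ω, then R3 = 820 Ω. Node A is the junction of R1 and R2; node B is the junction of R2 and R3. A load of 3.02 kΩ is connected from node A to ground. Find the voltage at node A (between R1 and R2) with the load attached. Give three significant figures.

Below node A the series string R2+R3 = 940.0 Ω sits in parallel with the 3020 Ω load: 716.9 Ω.
V_A = 15.8 × 716.9/(418 + 716.9) = 9.98 V.

V ≈ 9.98 V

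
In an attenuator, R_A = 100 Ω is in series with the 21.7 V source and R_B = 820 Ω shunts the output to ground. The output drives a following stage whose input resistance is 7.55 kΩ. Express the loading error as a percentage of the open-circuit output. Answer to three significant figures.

The divider's output (Thévenin) resistance is R_A‖R_B = 89.13 Ω.
Fractional drop under load = R_th/(R_th + R_L) = 89.13 / (89.13 + 7550) = 0.01167.
So the output falls by 1.17 %.

1.17 %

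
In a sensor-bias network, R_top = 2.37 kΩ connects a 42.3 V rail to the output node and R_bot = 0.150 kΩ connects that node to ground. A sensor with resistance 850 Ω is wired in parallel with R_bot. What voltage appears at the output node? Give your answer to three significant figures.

The load sits in parallel with R_bot: R_bot‖R_L = (150 × 850) / (150 + 850) = 127.5 Ω.
V_out = 42.3 × 127.5 / (2370 + 127.5) = 42.3 × 127.5/2498 = 2.16 V.

V_out ≈ 2.16 V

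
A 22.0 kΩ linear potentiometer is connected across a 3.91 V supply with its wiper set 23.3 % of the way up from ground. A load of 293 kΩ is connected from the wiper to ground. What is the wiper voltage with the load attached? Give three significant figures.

The wiper splits the pot into (1−α)R = 16.87 kΩ above and αR = 5.126 kΩ below.
Lower section ‖ load = 5.038 kΩ.
V_wiper = 3.91 × 5.038/(16.87 + 5.038) = 0.899 V.

V ≈ 0.899 V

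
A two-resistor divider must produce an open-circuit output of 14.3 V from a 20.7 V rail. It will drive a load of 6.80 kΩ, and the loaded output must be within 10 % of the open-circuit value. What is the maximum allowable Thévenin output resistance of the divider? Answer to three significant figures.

Loading drop = R_th/(R_th + R_L) ≤ 0.100, so R_th ≤ R_L · ε/(1−ε) = 6.80 kΩ × 0.100/0.9000 = 756 Ω.

R_th ≤ 756 Ω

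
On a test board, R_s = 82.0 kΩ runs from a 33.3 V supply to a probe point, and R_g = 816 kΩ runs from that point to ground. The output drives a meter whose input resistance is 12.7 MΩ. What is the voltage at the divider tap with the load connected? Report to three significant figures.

V_out ≈ 30.1 V

The load sits in parallel with R_g: R_g‖R_L = (816 × 12700) / (816 + 12700) = 766.7 kΩ.
V_out = 33.3 × 766.7 / (82.0 + 766.7) = 33.3 × 766.7/848.7 = 30.1 V.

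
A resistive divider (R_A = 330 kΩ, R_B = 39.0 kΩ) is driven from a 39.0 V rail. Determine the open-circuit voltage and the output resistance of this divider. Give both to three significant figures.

V_th is the open-circuit tap voltage: 39.0 × 39.0/(330 + 39.0) = 4.12 V.
With the supply zeroed, R_A and R_B appear in parallel from the tap: R_th = R_A‖R_B = (330 × 39.0)/369.0 = 34.9 kΩ.

V_th = 4.12 V, R_th = 34.9 kΩ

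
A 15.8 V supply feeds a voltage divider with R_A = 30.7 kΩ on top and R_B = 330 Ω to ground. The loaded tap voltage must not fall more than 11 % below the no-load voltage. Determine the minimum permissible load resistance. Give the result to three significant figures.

R_L(min) ≈ 2.64 kΩ

Output resistance R_th = R_A‖R_B = (30700 × 330)/31030 = 326.5 Ω.
The fractional drop is R_th/(R_th + R_L); requiring this ≤ 0.110 gives R_L ≥ R_th(1/0.110 − 1) = 326.5 × 8.091 = 2.64 kΩ.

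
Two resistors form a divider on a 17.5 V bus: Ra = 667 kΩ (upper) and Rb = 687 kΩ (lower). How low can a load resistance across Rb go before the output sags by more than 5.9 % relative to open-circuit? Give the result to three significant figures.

Output resistance R_th = Ra‖Rb = (667 × 687)/1354 = 338.4 kΩ.
The fractional drop is R_th/(R_th + R_L); requiring this ≤ 0.0590 gives R_L ≥ R_th(1/0.0590 − 1) = 338.4 × 15.95 = 5.40 MΩ.

R_L(min) ≈ 5.40 MΩ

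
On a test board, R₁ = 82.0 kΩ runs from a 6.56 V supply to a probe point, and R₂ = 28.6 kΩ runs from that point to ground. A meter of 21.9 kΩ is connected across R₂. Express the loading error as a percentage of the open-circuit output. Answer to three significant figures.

49.2 %

Unloaded V = 6.56 × 28.6/110.6 = 1.696 V.
Loaded: R₂‖R_L = 12.40 kΩ, giving V = 6.56 × 12.40/94.40 = 0.8619 V.
Drop = (1.696 − 0.8619) / 1.696 = 49.2 %.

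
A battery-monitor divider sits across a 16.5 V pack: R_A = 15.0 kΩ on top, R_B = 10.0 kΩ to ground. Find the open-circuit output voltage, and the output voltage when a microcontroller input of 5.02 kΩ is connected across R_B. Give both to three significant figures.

Open-circuit: V = 16.5 × 10.0/(15.0 + 10.0) = 6.60 V.
With the load, R_B becomes R_B‖R_L = 3.342 kΩ, so V = 16.5 × 3.342/18.34 = 3.01 V.

Unloaded: 6.60 V; loaded: 3.01 V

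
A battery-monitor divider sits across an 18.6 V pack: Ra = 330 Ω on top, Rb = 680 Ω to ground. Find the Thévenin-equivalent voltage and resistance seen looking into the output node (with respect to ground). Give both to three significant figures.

V_th is the open-circuit tap voltage: 18.6 × 680/(330 + 680) = 12.5 V.
With the supply zeroed, Ra and Rb appear in parallel from the tap: R_th = Ra‖Rb = (330 × 680)/1010 = 222 Ω.

V_th = 12.5 V, R_th = 222 Ω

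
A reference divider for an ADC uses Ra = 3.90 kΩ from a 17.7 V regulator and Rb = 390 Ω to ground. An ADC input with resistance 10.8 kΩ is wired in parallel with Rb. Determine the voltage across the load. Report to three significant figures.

The load sits in parallel with Rb: Rb‖R_L = (390 × 10800) / (390 + 10800) = 376.4 Ω.
V_out = 17.7 × 376.4 / (3900 + 376.4) = 17.7 × 376.4/4276 = 1.56 V.

V_out ≈ 1.56 V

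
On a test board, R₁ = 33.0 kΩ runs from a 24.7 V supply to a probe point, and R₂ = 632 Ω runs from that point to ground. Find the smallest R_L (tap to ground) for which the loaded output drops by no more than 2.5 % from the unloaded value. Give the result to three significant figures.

R_L(min) ≈ 24.2 kΩ

Output resistance R_th = R₁‖R₂ = (33000 × 632)/33630 = 620.1 Ω.
The fractional drop is R_th/(R_th + R_L); requiring this ≤ 0.0250 gives R_L ≥ R_th(1/0.0250 − 1) = 620.1 × 39.00 = 24.2 kΩ.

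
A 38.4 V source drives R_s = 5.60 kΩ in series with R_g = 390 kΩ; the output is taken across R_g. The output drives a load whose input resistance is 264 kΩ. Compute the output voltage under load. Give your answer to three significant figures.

V_out ≈ 37.1 V

The load sits in parallel with R_g: R_g‖R_L = (390 × 264) / (390 + 264) = 157.4 kΩ.
V_out = 38.4 × 157.4 / (5.60 + 157.4) = 38.4 × 157.4/163.0 = 37.1 V.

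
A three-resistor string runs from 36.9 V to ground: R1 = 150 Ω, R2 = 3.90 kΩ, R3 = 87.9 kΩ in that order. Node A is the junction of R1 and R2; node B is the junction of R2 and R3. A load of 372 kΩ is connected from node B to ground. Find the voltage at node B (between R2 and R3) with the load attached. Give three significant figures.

At node B, R3 is in parallel with the load: R3‖R_L = 71100 Ω.
Below node A the resistance is R2 + (R3‖R_L) = 75000 Ω, so V_A = 36.9 × 75000/75150 = 36.83 V.
Then V_B = V_A × (R3‖R_L)/(R2 + R3‖R_L) = 36.83 × 71100/75000 = 34.9 V.

V ≈ 34.9 V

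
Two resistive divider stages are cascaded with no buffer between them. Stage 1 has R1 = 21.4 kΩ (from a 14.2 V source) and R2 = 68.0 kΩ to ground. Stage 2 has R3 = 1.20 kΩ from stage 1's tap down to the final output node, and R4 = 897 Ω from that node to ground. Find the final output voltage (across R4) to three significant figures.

V_out ≈ 0.527 V

Stage 2 presents R3+R4 = 2097 Ω as a load on stage 1's tap.
Stage 1's lower leg becomes R2‖(R3+R4) = 2034 Ω, so V_mid = 14.2 × 2034/23430 = 1.233 V.
Stage 2 is itself unloaded: V_out = V_mid × R4/(R3+R4) = 1.233 × 897/2097 = 0.527 V.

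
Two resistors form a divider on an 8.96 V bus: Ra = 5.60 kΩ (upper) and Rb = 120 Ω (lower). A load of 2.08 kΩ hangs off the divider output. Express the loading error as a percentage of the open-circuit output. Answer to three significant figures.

5.35 %

The divider's output (Thévenin) resistance is Ra‖Rb = 117.5 Ω.
Fractional drop under load = R_th/(R_th + R_L) = 117.5 / (117.5 + 2080) = 0.05346.
So the output falls by 5.35 %.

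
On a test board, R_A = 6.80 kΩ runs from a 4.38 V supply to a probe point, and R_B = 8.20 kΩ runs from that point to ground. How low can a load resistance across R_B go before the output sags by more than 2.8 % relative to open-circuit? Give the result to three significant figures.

Output resistance R_th = R_A‖R_B = (6.80 × 8.20)/15.00 = 3.717 kΩ.
The fractional drop is R_th/(R_th + R_L); requiring this ≤ 0.0280 gives R_L ≥ R_th(1/0.0280 − 1) = 3.717 × 34.71 = 129 kΩ.

R_L(min) ≈ 129 kΩ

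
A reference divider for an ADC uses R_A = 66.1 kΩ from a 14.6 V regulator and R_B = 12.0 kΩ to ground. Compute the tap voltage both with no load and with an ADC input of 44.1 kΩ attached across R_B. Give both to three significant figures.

Unloaded: 2.24 V; loaded: 1.82 V

Open-circuit: V = 14.6 × 12.0/(66.1 + 12.0) = 2.24 V.
With the load, R_B becomes R_B‖R_L = 9.433 kΩ, so V = 14.6 × 9.433/75.53 = 1.82 V.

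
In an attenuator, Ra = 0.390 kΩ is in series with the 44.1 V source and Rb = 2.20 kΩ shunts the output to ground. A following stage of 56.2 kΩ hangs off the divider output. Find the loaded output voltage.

V_out ≈ 37.2 V

The load sits in parallel with Rb: Rb‖R_L = (2200 × 56200) / (2200 + 56200) = 2117 Ω.
V_out = 44.1 × 2117 / (390 + 2117) = 44.1 × 2117/2507 = 37.2 V.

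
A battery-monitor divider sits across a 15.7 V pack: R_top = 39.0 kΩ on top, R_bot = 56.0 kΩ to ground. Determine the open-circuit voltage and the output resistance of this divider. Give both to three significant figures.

V_th = 9.25 V, R_th = 23.0 kΩ

V_th is the open-circuit tap voltage: 15.7 × 56.0/(39.0 + 56.0) = 9.25 V.
With the supply zeroed, R_top and R_bot appear in parallel from the tap: R_th = R_top‖R_bot = (39.0 × 56.0)/95.00 = 23.0 kΩ.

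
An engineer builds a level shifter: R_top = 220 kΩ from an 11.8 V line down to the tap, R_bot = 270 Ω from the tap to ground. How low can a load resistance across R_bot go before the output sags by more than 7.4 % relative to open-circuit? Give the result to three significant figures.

R_L(min) ≈ 3.37 kΩ

Output resistance R_th = R_top‖R_bot = (220000 × 270)/220300 = 269.7 Ω.
The fractional drop is R_th/(R_th + R_L); requiring this ≤ 0.0740 gives R_L ≥ R_th(1/0.0740 − 1) = 269.7 × 12.51 = 3.37 kΩ.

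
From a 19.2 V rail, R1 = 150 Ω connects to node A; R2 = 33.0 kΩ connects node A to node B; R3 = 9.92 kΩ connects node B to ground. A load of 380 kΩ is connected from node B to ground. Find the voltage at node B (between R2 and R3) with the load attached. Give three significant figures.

At node B, R3 is in parallel with the load: R3‖R_L = 9668 Ω.
Below node A the resistance is R2 + (R3‖R_L) = 42670 Ω, so V_A = 19.2 × 42670/42820 = 19.13 V.
Then V_B = V_A × (R3‖R_L)/(R2 + R3‖R_L) = 19.13 × 9668/42670 = 4.34 V.

V ≈ 4.34 V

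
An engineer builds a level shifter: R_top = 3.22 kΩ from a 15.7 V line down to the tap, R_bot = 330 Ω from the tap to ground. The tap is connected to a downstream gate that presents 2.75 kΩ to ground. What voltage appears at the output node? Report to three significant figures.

The load sits in parallel with R_bot: R_bot‖R_L = (330 × 2750) / (330 + 2750) = 294.6 Ω.
V_out = 15.7 × 294.6 / (3220 + 294.6) = 15.7 × 294.6/3515 = 1.32 V.
(Unloaded it would have been 1.46 V.)

V_out ≈ 1.32 V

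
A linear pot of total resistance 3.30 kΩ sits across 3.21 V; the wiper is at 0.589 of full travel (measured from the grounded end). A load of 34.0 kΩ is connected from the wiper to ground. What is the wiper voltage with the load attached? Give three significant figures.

V ≈ 1.85 V

The wiper splits the pot into (1−α)R = 1.356 kΩ above and αR = 1.944 kΩ below.
Lower section ‖ load = 1.839 kΩ.
V_wiper = 3.21 × 1.839/(1.356 + 1.839) = 1.85 V.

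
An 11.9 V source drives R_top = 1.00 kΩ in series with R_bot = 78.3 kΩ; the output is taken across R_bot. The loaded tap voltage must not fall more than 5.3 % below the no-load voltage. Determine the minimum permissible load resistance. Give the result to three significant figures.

R_L(min) ≈ 17.6 kΩ

Output resistance R_th = R_top‖R_bot = (1000 × 78300)/79300 = 987.4 Ω.
The fractional drop is R_th/(R_th + R_L); requiring this ≤ 0.0530 gives R_L ≥ R_th(1/0.0530 − 1) = 987.4 × 17.87 = 17.6 kΩ.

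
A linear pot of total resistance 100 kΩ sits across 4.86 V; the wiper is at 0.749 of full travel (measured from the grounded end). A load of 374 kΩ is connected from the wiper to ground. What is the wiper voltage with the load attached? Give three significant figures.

The wiper splits the pot into (1−α)R = 25.10 kΩ above and αR = 74.90 kΩ below.
Lower section ‖ load = 62.40 kΩ.
V_wiper = 4.86 × 62.40/(25.10 + 62.40) = 3.47 V.

V ≈ 3.47 V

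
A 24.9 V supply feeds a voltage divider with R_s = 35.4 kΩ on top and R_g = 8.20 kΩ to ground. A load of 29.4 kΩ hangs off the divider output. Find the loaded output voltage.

V_out ≈ 3.82 V

The load sits in parallel with R_g: R_g‖R_L = (8.20 × 29.4) / (8.20 + 29.4) = 6.412 kΩ.
V_out = 24.9 × 6.412 / (35.4 + 6.412) = 24.9 × 6.412/41.81 = 3.82 V.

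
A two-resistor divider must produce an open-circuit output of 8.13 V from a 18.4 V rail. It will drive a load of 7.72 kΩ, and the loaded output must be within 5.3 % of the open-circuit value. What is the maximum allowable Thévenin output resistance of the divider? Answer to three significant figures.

Loading drop = R_th/(R_th + R_L) ≤ 0.0530, so R_th ≤ R_L · ε/(1−ε) = 7.72 kΩ × 0.0530/0.9470 = 432 Ω.

R_th ≤ 432 Ω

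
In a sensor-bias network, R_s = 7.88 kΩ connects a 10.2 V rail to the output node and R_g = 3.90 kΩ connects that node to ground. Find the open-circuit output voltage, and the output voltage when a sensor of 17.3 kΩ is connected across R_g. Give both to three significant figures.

Unloaded: 3.38 V; loaded: 2.93 V

Open-circuit: V = 10.2 × 3.90/(7.88 + 3.90) = 3.38 V.
With the load, R_g becomes R_g‖R_L = 3.183 kΩ, so V = 10.2 × 3.183/11.06 = 2.93 V.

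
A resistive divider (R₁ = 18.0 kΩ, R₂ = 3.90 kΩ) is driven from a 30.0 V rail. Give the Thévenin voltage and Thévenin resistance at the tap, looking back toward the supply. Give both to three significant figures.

V_th is the open-circuit tap voltage: 30.0 × 3.90/(18.0 + 3.90) = 5.34 V.
With the supply zeroed, R₁ and R₂ appear in parallel from the tap: R_th = R₁‖R₂ = (18.0 × 3.90)/21.90 = 3.21 kΩ.

V_th = 5.34 V, R_th = 3.21 kΩ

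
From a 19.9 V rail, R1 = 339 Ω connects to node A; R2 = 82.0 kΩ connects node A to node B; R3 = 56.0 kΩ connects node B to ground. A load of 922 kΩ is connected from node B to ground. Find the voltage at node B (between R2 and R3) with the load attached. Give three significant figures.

At node B, R3 is in parallel with the load: R3‖R_L = 52790 Ω.
Below node A the resistance is R2 + (R3‖R_L) = 134800 Ω, so V_A = 19.9 × 134800/135100 = 19.85 V.
Then V_B = V_A × (R3‖R_L)/(R2 + R3‖R_L) = 19.85 × 52790/134800 = 7.77 V.

V ≈ 7.77 V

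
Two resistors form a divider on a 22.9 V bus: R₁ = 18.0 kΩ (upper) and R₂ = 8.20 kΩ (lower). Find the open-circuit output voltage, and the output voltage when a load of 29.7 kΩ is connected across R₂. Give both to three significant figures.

Open-circuit: V = 22.9 × 8.20/(18.0 + 8.20) = 7.17 V.
With the load, R₂ becomes R₂‖R_L = 6.426 kΩ, so V = 22.9 × 6.426/24.43 = 6.02 V.

Unloaded: 7.17 V; loaded: 6.02 V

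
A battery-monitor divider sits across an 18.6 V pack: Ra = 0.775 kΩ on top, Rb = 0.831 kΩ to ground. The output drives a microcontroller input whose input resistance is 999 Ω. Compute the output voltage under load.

The load sits in parallel with Rb: Rb‖R_L = (831 × 999) / (831 + 999) = 453.6 Ω.
V_out = 18.6 × 453.6 / (775 + 453.6) = 18.6 × 453.6/1229 = 6.87 V.

V_out ≈ 6.87 V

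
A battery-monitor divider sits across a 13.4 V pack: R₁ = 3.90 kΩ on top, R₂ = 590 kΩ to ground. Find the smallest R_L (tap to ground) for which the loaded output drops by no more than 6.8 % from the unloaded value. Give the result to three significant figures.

R_L(min) ≈ 53.1 kΩ

Output resistance R_th = R₁‖R₂ = (3.90 × 590)/593.9 = 3.874 kΩ.
The fractional drop is R_th/(R_th + R_L); requiring this ≤ 0.0680 gives R_L ≥ R_th(1/0.0680 − 1) = 3.874 × 13.71 = 53.1 kΩ.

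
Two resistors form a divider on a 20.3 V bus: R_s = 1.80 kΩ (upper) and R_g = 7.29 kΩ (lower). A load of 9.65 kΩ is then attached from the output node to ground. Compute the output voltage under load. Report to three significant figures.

V_out ≈ 14.2 V

The load sits in parallel with R_g: R_g‖R_L = (7.29 × 9.65) / (7.29 + 9.65) = 4.153 kΩ.
V_out = 20.3 × 4.153 / (1.80 + 4.153) = 20.3 × 4.153/5.953 = 14.2 V.
(Unloaded it would have been 16.3 V.)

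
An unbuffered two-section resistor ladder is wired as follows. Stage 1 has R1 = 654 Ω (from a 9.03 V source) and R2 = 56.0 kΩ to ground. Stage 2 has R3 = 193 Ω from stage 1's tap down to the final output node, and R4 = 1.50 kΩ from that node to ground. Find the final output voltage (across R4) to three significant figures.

V_out ≈ 5.72 V

Stage 2 presents R3+R4 = 1693 Ω as a load on stage 1's tap.
Stage 1's lower leg becomes R2‖(R3+R4) = 1643 Ω, so V_mid = 9.03 × 1643/2297 = 6.459 V.
Stage 2 is itself unloaded: V_out = V_mid × R4/(R3+R4) = 6.459 × 1500/1693 = 5.72 V.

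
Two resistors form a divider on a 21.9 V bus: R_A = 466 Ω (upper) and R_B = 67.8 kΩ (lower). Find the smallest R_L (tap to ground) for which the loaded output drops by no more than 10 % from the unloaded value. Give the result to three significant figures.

Output resistance R_th = R_A‖R_B = (466 × 67800)/68270 = 462.8 Ω.
The fractional drop is R_th/(R_th + R_L); requiring this ≤ 0.100 gives R_L ≥ R_th(1/0.100 − 1) = 462.8 × 9.000 = 4.17 kΩ.

R_L(min) ≈ 4.17 kΩ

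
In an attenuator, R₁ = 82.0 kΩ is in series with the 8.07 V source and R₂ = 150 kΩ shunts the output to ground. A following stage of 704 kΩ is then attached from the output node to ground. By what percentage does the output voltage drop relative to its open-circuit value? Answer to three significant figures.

7.00 %

The divider's output (Thévenin) resistance is R₁‖R₂ = 53.02 kΩ.
Fractional drop under load = R_th/(R_th + R_L) = 53.02 / (53.02 + 704) = 0.07003.
So the output falls by 7.00 %.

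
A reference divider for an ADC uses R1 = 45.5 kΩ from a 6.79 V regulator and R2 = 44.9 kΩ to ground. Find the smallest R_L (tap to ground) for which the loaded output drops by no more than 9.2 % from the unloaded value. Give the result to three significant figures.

Output resistance R_th = R1‖R2 = (45.5 × 44.9)/90.40 = 22.60 kΩ.
The fractional drop is R_th/(R_th + R_L); requiring this ≤ 0.0920 gives R_L ≥ R_th(1/0.0920 − 1) = 22.60 × 9.870 = 223 kΩ.

R_L(min) ≈ 223 kΩ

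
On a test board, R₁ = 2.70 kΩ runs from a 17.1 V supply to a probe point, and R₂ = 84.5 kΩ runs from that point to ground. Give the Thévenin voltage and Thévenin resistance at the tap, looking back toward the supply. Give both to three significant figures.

V_th = 16.6 V, R_th = 2.62 kΩ

V_th is the open-circuit tap voltage: 17.1 × 84.5/(2.70 + 84.5) = 16.6 V.
With the supply zeroed, R₁ and R₂ appear in parallel from the tap: R_th = R₁‖R₂ = (2.70 × 84.5)/87.20 = 2.62 kΩ.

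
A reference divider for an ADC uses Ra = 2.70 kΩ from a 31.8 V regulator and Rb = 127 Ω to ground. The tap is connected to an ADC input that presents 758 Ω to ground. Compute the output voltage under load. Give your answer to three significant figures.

The load sits in parallel with Rb: Rb‖R_L = (127 × 758) / (127 + 758) = 108.8 Ω.
V_out = 31.8 × 108.8 / (2700 + 108.8) = 31.8 × 108.8/2809 = 1.23 V.
(Unloaded it would have been 1.43 V.)

V_out ≈ 1.23 V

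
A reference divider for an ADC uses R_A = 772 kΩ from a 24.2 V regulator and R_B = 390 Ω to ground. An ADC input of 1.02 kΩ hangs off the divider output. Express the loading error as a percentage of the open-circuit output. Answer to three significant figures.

27.6 %

The divider's output (Thévenin) resistance is R_A‖R_B = 389.8 Ω.
Fractional drop under load = R_th/(R_th + R_L) = 389.8 / (389.8 + 1020) = 0.2765.
So the output falls by 27.6 %.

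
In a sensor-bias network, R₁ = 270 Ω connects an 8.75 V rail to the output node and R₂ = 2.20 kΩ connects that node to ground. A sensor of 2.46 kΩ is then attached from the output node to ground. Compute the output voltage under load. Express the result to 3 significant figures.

V_out ≈ 7.10 V

The load sits in parallel with R₂: R₂‖R_L = (2200 × 2460) / (2200 + 2460) = 1161 Ω.
V_out = 8.75 × 1161 / (270 + 1161) = 8.75 × 1161/1431 = 7.10 V.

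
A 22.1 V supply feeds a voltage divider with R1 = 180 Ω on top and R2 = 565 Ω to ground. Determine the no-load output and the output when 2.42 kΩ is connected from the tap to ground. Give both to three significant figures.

Unloaded: 16.8 V; loaded: 15.9 V

Open-circuit: V = 22.1 × 565/(180 + 565) = 16.8 V.
With the load, R2 becomes R2‖R_L = 458.1 Ω, so V = 22.1 × 458.1/638.1 = 15.9 V.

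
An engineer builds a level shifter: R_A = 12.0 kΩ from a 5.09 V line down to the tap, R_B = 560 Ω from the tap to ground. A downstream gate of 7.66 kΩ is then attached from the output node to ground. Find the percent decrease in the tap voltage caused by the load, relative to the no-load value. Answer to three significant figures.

6.53 %

The divider's output (Thévenin) resistance is R_A‖R_B = 535.0 Ω.
Fractional drop under load = R_th/(R_th + R_L) = 535.0 / (535.0 + 7660) = 0.06529.
So the output falls by 6.53 %.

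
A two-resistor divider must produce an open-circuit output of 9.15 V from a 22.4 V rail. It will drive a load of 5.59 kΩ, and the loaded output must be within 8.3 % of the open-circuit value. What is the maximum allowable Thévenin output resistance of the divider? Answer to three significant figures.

R_th ≤ 506 Ω

Loading drop = R_th/(R_th + R_L) ≤ 0.0830, so R_th ≤ R_L · ε/(1−ε) = 5.59 kΩ × 0.0830/0.9170 = 506 Ω.
(Any R1, R2 with R2/(R1+R2) = 0.408 and R1‖R2 ≤ 506 Ω will meet the spec.)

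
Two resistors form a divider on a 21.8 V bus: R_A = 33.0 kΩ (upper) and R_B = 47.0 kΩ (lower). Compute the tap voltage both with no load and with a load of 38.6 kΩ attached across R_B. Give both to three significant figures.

Unloaded: 12.8 V; loaded: 8.53 V

Open-circuit: V = 21.8 × 47.0/(33.0 + 47.0) = 12.8 V.
With the load, R_B becomes R_B‖R_L = 21.19 kΩ, so V = 21.8 × 21.19/54.19 = 8.53 V.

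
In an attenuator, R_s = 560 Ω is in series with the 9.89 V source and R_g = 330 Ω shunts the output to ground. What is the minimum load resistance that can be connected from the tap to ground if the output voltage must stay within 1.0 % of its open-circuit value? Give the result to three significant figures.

R_L(min) ≈ 20.6 kΩ

Output resistance R_th = R_s‖R_g = (560 × 330)/890.0 = 207.6 Ω.
The fractional drop is R_th/(R_th + R_L); requiring this ≤ 0.0100 gives R_L ≥ R_th(1/0.0100 − 1) = 207.6 × 99.00 = 20.6 kΩ.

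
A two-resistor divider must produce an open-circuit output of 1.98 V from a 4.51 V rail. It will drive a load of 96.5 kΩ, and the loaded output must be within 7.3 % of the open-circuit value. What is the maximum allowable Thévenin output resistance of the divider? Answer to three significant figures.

Loading drop = R_th/(R_th + R_L) ≤ 0.0730, so R_th ≤ R_L · ε/(1−ε) = 96.5 kΩ × 0.0730/0.9270 = 7.60 kΩ.
(Any R1, R2 with R2/(R1+R2) = 0.439 and R1‖R2 ≤ 7.60 kΩ will meet the spec.)

R_th ≤ 7.60 kΩ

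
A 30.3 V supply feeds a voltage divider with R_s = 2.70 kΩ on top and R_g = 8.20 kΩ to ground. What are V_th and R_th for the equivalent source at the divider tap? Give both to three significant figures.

V_th = 22.8 V, R_th = 2.03 kΩ

V_th is the open-circuit tap voltage: 30.3 × 8.20/(2.70 + 8.20) = 22.8 V.
With the supply zeroed, R_s and R_g appear in parallel from the tap: R_th = R_s‖R_g = (2.70 × 8.20)/10.90 = 2.03 kΩ.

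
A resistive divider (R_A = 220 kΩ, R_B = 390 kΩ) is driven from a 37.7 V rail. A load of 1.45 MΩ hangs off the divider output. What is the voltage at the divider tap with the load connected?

The load sits in parallel with R_B: R_B‖R_L = (390 × 1450) / (390 + 1450) = 307.3 kΩ.
V_out = 37.7 × 307.3 / (220 + 307.3) = 37.7 × 307.3/527.3 = 22.0 V.
(Unloaded it would have been 24.1 V.)

V_out ≈ 22.0 V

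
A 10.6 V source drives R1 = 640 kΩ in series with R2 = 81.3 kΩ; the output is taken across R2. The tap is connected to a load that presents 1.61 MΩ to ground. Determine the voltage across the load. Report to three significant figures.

V_out ≈ 1.14 V

The load sits in parallel with R2: R2‖R_L = (81.3 × 1610) / (81.3 + 1610) = 77.39 kΩ.
V_out = 10.6 × 77.39 / (640 + 77.39) = 10.6 × 77.39/717.4 = 1.14 V.
(Unloaded it would have been 1.19 V.)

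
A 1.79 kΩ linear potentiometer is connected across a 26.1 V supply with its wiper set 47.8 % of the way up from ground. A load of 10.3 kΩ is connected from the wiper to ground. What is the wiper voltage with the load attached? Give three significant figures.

The wiper splits the pot into (1−α)R = 934.4 Ω above and αR = 855.6 Ω below.
Lower section ‖ load = 790.0 Ω.
V_wiper = 26.1 × 790.0/(934.4 + 790.0) = 12.0 V.

V ≈ 12.0 V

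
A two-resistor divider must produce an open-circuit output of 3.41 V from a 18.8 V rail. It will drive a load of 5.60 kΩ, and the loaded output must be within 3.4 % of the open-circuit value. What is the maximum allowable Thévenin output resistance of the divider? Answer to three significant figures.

Loading drop = R_th/(R_th + R_L) ≤ 0.0340, so R_th ≤ R_L · ε/(1−ε) = 5.60 kΩ × 0.0340/0.9660 = 197 Ω.
(Any R1, R2 with R2/(R1+R2) = 0.181 and R1‖R2 ≤ 197 Ω will meet the spec.)

R_th ≤ 197 Ω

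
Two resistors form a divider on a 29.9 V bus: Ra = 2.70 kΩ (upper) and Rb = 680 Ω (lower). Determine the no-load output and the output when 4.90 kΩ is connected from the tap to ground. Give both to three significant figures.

Open-circuit: V = 29.9 × 680/(2700 + 680) = 6.02 V.
With the load, Rb becomes Rb‖R_L = 597.1 Ω, so V = 29.9 × 597.1/3297 = 5.42 V.

Unloaded: 6.02 V; loaded: 5.42 V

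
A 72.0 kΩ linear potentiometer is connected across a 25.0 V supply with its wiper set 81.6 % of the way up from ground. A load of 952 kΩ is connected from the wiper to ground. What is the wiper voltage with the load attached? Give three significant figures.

The wiper splits the pot into (1−α)R = 13.25 kΩ above and αR = 58.75 kΩ below.
Lower section ‖ load = 55.34 kΩ.
V_wiper = 25.0 × 55.34/(13.25 + 55.34) = 20.2 V.

V ≈ 20.2 V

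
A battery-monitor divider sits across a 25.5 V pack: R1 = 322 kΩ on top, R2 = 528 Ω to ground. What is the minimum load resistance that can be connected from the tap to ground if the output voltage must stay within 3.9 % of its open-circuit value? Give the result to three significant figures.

Output resistance R_th = R1‖R2 = (322000 × 528)/322500 = 527.1 Ω.
The fractional drop is R_th/(R_th + R_L); requiring this ≤ 0.0390 gives R_L ≥ R_th(1/0.0390 − 1) = 527.1 × 24.64 = 13.0 kΩ.

R_L(min) ≈ 13.0 kΩ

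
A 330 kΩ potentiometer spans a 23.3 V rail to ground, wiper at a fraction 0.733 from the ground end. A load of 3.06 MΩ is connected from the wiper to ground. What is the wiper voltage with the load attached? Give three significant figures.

V ≈ 16.7 V

The wiper splits the pot into (1−α)R = 88.11 kΩ above and αR = 241.9 kΩ below.
Lower section ‖ load = 224.2 kΩ.
V_wiper = 23.3 × 224.2/(88.11 + 224.2) = 16.7 V.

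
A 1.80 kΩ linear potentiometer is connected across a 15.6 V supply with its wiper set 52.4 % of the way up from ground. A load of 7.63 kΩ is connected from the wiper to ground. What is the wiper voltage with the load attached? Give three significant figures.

V ≈ 7.72 V

The wiper splits the pot into (1−α)R = 856.8 Ω above and αR = 943.2 Ω below.
Lower section ‖ load = 839.4 Ω.
V_wiper = 15.6 × 839.4/(856.8 + 839.4) = 7.72 V.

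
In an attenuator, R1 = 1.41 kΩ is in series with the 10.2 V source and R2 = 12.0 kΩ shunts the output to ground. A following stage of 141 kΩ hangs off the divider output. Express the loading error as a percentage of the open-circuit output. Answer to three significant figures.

The divider's output (Thévenin) resistance is R1‖R2 = 1.262 kΩ.
Fractional drop under load = R_th/(R_th + R_L) = 1.262 / (1.262 + 141) = 0.008869.
So the output falls by 0.887 %.

0.887 %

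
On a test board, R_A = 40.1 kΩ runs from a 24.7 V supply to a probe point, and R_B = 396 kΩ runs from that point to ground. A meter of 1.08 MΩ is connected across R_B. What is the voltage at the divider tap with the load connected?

V_out ≈ 21.7 V

The load sits in parallel with R_B: R_B‖R_L = (396 × 1080) / (396 + 1080) = 289.8 kΩ.
V_out = 24.7 × 289.8 / (40.1 + 289.8) = 24.7 × 289.8/329.9 = 21.7 V.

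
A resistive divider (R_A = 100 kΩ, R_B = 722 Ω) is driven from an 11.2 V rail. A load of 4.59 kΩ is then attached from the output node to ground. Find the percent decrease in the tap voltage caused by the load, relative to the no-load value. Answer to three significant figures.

13.5 %

The divider's output (Thévenin) resistance is R_A‖R_B = 716.8 Ω.
Fractional drop under load = R_th/(R_th + R_L) = 716.8 / (716.8 + 4590) = 0.1351.
So the output falls by 13.5 %.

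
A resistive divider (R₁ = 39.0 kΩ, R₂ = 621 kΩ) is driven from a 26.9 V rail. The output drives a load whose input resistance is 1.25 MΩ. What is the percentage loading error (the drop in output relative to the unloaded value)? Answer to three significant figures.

The divider's output (Thévenin) resistance is R₁‖R₂ = 36.70 kΩ.
Fractional drop under load = R_th/(R_th + R_L) = 36.70 / (36.70 + 1250) = 0.02852.
So the output falls by 2.85 %.

2.85 %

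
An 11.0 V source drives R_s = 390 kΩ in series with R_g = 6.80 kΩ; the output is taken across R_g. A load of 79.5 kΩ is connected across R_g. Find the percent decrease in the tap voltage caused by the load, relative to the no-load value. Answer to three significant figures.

The divider's output (Thévenin) resistance is R_s‖R_g = 6.683 kΩ.
Fractional drop under load = R_th/(R_th + R_L) = 6.683 / (6.683 + 79.5) = 0.07755.
So the output falls by 7.75 %.

7.75 %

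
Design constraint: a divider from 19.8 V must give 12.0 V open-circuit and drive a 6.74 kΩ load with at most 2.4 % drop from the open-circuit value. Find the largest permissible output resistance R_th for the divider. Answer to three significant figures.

R_th ≤ 166 Ω

Loading drop = R_th/(R_th + R_L) ≤ 0.0240, so R_th ≤ R_L · ε/(1−ε) = 6.74 kΩ × 0.0240/0.9760 = 166 Ω.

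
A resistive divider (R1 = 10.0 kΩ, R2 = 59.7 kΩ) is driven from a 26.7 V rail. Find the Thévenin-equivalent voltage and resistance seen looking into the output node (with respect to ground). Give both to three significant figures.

V_th = 22.9 V, R_th = 8.57 kΩ

V_th is the open-circuit tap voltage: 26.7 × 59.7/(10.0 + 59.7) = 22.9 V.
With the supply zeroed, R1 and R2 appear in parallel from the tap: R_th = R1‖R2 = (10.0 × 59.7)/69.70 = 8.57 kΩ.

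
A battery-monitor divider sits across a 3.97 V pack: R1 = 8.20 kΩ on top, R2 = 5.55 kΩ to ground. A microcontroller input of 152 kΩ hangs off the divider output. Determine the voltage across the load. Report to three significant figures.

V_out ≈ 1.57 V

The load sits in parallel with R2: R2‖R_L = (5.55 × 152) / (5.55 + 152) = 5.354 kΩ.
V_out = 3.97 × 5.354 / (8.20 + 5.354) = 3.97 × 5.354/13.55 = 1.57 V.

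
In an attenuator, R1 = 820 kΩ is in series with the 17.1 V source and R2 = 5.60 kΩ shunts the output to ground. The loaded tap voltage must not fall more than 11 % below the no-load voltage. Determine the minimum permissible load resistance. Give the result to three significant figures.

Output resistance R_th = R1‖R2 = (820 × 5.60)/825.6 = 5.562 kΩ.
The fractional drop is R_th/(R_th + R_L); requiring this ≤ 0.110 gives R_L ≥ R_th(1/0.110 − 1) = 5.562 × 8.091 = 45.0 kΩ.

R_L(min) ≈ 45.0 kΩ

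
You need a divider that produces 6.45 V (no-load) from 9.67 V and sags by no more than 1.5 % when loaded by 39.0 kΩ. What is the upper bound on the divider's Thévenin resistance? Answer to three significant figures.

Loading drop = R_th/(R_th + R_L) ≤ 0.0150, so R_th ≤ R_L · ε/(1−ε) = 39.0 kΩ × 0.0150/0.9850 = 594 Ω.
(Any R1, R2 with R2/(R1+R2) = 0.667 and R1‖R2 ≤ 594 Ω will meet the spec.)

R_th ≤ 594 Ω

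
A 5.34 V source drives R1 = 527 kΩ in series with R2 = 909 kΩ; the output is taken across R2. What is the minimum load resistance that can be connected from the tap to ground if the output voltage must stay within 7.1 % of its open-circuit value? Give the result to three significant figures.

R_L(min) ≈ 4.36 MΩ

Output resistance R_th = R1‖R2 = (527 × 909)/1436 = 333.6 kΩ.
The fractional drop is R_th/(R_th + R_L); requiring this ≤ 0.0710 gives R_L ≥ R_th(1/0.0710 − 1) = 333.6 × 13.08 = 4.36 MΩ.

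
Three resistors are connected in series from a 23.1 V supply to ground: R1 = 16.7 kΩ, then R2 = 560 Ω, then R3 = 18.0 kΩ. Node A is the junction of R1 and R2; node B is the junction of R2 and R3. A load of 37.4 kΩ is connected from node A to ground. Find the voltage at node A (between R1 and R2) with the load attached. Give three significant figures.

V ≈ 9.85 V

Below node A the series string R2+R3 = 18560 Ω sits in parallel with the 37400 Ω load: 12400 Ω.
V_A = 23.1 × 12400/(16700 + 12400) = 9.85 V.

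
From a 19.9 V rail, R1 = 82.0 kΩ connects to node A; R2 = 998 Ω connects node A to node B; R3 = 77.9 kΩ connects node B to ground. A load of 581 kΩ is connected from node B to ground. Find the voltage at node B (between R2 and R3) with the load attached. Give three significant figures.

V ≈ 9.01 V

At node B, R3 is in parallel with the load: R3‖R_L = 68690 Ω.
Below node A the resistance is R2 + (R3‖R_L) = 69690 Ω, so V_A = 19.9 × 69690/151700 = 9.142 V.
Then V_B = V_A × (R3‖R_L)/(R2 + R3‖R_L) = 9.142 × 68690/69690 = 9.01 V.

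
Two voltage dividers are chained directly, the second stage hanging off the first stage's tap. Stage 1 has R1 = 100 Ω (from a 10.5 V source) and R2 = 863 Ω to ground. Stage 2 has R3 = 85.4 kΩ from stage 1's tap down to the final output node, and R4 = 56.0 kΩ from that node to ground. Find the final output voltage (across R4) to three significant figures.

V_out ≈ 3.72 V

Stage 2 presents R3+R4 = 141400 Ω as a load on stage 1's tap.
Stage 1's lower leg becomes R2‖(R3+R4) = 857.8 Ω, so V_mid = 10.5 × 857.8/957.8 = 9.404 V.
Stage 2 is itself unloaded: V_out = V_mid × R4/(R3+R4) = 9.404 × 56000/141400 = 3.72 V.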